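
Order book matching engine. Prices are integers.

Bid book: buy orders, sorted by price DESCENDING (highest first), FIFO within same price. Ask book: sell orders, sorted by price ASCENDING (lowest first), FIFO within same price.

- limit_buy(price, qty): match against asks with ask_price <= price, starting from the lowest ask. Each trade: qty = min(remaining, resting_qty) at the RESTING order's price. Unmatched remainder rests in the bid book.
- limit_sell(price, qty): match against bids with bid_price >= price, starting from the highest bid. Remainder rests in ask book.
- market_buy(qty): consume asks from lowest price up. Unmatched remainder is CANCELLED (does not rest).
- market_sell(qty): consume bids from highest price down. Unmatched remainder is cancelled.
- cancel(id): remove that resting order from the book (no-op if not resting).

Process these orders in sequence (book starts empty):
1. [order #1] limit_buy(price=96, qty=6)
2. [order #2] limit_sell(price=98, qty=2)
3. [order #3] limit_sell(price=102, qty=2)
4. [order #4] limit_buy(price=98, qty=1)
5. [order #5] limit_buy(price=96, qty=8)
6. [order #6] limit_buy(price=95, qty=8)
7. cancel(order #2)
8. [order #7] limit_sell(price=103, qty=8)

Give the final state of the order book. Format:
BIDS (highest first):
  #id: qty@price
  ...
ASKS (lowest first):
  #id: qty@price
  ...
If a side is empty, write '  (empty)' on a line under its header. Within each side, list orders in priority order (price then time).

After op 1 [order #1] limit_buy(price=96, qty=6): fills=none; bids=[#1:6@96] asks=[-]
After op 2 [order #2] limit_sell(price=98, qty=2): fills=none; bids=[#1:6@96] asks=[#2:2@98]
After op 3 [order #3] limit_sell(price=102, qty=2): fills=none; bids=[#1:6@96] asks=[#2:2@98 #3:2@102]
After op 4 [order #4] limit_buy(price=98, qty=1): fills=#4x#2:1@98; bids=[#1:6@96] asks=[#2:1@98 #3:2@102]
After op 5 [order #5] limit_buy(price=96, qty=8): fills=none; bids=[#1:6@96 #5:8@96] asks=[#2:1@98 #3:2@102]
After op 6 [order #6] limit_buy(price=95, qty=8): fills=none; bids=[#1:6@96 #5:8@96 #6:8@95] asks=[#2:1@98 #3:2@102]
After op 7 cancel(order #2): fills=none; bids=[#1:6@96 #5:8@96 #6:8@95] asks=[#3:2@102]
After op 8 [order #7] limit_sell(price=103, qty=8): fills=none; bids=[#1:6@96 #5:8@96 #6:8@95] asks=[#3:2@102 #7:8@103]

Answer: BIDS (highest first):
  #1: 6@96
  #5: 8@96
  #6: 8@95
ASKS (lowest first):
  #3: 2@102
  #7: 8@103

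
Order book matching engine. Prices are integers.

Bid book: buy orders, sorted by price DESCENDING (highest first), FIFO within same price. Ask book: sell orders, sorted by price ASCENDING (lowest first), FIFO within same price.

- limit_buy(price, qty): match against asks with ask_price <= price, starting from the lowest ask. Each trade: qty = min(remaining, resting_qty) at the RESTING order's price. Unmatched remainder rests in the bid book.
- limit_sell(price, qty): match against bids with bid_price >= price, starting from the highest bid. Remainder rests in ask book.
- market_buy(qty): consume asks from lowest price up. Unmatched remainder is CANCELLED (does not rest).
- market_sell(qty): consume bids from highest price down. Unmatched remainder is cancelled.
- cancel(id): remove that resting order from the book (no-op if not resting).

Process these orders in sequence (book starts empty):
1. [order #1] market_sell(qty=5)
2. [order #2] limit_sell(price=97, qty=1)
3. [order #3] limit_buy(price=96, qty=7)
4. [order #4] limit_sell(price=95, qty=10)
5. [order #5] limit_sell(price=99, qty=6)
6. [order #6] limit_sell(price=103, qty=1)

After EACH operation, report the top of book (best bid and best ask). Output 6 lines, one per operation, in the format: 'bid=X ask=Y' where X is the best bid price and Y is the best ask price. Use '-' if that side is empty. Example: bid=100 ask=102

Answer: bid=- ask=-
bid=- ask=97
bid=96 ask=97
bid=- ask=95
bid=- ask=95
bid=- ask=95

Derivation:
After op 1 [order #1] market_sell(qty=5): fills=none; bids=[-] asks=[-]
After op 2 [order #2] limit_sell(price=97, qty=1): fills=none; bids=[-] asks=[#2:1@97]
After op 3 [order #3] limit_buy(price=96, qty=7): fills=none; bids=[#3:7@96] asks=[#2:1@97]
After op 4 [order #4] limit_sell(price=95, qty=10): fills=#3x#4:7@96; bids=[-] asks=[#4:3@95 #2:1@97]
After op 5 [order #5] limit_sell(price=99, qty=6): fills=none; bids=[-] asks=[#4:3@95 #2:1@97 #5:6@99]
After op 6 [order #6] limit_sell(price=103, qty=1): fills=none; bids=[-] asks=[#4:3@95 #2:1@97 #5:6@99 #6:1@103]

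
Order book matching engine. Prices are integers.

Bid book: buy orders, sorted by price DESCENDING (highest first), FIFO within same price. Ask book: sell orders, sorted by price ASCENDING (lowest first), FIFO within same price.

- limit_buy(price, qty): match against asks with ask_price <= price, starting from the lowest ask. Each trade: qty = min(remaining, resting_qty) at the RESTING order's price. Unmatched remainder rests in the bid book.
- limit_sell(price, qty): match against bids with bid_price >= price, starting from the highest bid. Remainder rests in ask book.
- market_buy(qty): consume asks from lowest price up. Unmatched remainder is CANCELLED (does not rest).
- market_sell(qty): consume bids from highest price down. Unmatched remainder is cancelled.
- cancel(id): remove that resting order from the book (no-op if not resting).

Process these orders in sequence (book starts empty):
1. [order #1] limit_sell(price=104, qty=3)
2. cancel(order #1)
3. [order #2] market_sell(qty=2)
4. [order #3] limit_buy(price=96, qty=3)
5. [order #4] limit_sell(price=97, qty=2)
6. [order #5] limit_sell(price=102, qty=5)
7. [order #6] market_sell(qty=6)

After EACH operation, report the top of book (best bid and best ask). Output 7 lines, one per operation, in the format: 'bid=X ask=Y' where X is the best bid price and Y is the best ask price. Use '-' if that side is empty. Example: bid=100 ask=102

Answer: bid=- ask=104
bid=- ask=-
bid=- ask=-
bid=96 ask=-
bid=96 ask=97
bid=96 ask=97
bid=- ask=97

Derivation:
After op 1 [order #1] limit_sell(price=104, qty=3): fills=none; bids=[-] asks=[#1:3@104]
After op 2 cancel(order #1): fills=none; bids=[-] asks=[-]
After op 3 [order #2] market_sell(qty=2): fills=none; bids=[-] asks=[-]
After op 4 [order #3] limit_buy(price=96, qty=3): fills=none; bids=[#3:3@96] asks=[-]
After op 5 [order #4] limit_sell(price=97, qty=2): fills=none; bids=[#3:3@96] asks=[#4:2@97]
After op 6 [order #5] limit_sell(price=102, qty=5): fills=none; bids=[#3:3@96] asks=[#4:2@97 #5:5@102]
After op 7 [order #6] market_sell(qty=6): fills=#3x#6:3@96; bids=[-] asks=[#4:2@97 #5:5@102]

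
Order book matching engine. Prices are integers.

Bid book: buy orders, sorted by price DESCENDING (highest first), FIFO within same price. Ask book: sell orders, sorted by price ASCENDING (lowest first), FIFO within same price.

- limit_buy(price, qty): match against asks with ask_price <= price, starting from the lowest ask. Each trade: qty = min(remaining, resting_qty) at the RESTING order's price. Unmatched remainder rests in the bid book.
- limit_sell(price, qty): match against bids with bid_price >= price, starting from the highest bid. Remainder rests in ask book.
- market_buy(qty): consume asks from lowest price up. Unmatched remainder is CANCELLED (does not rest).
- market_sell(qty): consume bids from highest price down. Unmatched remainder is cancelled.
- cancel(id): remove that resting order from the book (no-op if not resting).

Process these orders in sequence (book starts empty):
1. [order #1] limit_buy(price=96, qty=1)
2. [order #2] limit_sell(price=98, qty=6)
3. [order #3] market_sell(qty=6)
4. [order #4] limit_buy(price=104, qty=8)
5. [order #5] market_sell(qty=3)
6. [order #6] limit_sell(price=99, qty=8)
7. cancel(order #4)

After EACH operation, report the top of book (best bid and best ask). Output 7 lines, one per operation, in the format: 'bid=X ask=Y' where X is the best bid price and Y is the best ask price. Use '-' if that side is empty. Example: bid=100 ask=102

After op 1 [order #1] limit_buy(price=96, qty=1): fills=none; bids=[#1:1@96] asks=[-]
After op 2 [order #2] limit_sell(price=98, qty=6): fills=none; bids=[#1:1@96] asks=[#2:6@98]
After op 3 [order #3] market_sell(qty=6): fills=#1x#3:1@96; bids=[-] asks=[#2:6@98]
After op 4 [order #4] limit_buy(price=104, qty=8): fills=#4x#2:6@98; bids=[#4:2@104] asks=[-]
After op 5 [order #5] market_sell(qty=3): fills=#4x#5:2@104; bids=[-] asks=[-]
After op 6 [order #6] limit_sell(price=99, qty=8): fills=none; bids=[-] asks=[#6:8@99]
After op 7 cancel(order #4): fills=none; bids=[-] asks=[#6:8@99]

Answer: bid=96 ask=-
bid=96 ask=98
bid=- ask=98
bid=104 ask=-
bid=- ask=-
bid=- ask=99
bid=- ask=99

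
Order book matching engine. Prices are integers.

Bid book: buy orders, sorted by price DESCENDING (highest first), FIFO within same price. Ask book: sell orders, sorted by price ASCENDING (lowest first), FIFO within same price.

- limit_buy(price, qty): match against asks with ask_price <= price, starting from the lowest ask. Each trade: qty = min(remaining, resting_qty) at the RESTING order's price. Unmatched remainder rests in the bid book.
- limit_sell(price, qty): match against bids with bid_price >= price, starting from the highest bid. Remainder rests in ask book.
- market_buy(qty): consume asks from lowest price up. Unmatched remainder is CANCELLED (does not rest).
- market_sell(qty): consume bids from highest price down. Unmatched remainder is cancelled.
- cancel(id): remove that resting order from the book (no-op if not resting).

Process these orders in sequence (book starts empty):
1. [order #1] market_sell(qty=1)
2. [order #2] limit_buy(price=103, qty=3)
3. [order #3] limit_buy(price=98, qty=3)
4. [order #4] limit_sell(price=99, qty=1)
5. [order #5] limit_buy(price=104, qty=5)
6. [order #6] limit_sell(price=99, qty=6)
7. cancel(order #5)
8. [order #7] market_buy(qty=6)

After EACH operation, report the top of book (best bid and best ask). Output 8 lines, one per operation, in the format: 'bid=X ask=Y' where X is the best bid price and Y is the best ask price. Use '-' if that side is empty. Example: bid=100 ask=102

After op 1 [order #1] market_sell(qty=1): fills=none; bids=[-] asks=[-]
After op 2 [order #2] limit_buy(price=103, qty=3): fills=none; bids=[#2:3@103] asks=[-]
After op 3 [order #3] limit_buy(price=98, qty=3): fills=none; bids=[#2:3@103 #3:3@98] asks=[-]
After op 4 [order #4] limit_sell(price=99, qty=1): fills=#2x#4:1@103; bids=[#2:2@103 #3:3@98] asks=[-]
After op 5 [order #5] limit_buy(price=104, qty=5): fills=none; bids=[#5:5@104 #2:2@103 #3:3@98] asks=[-]
After op 6 [order #6] limit_sell(price=99, qty=6): fills=#5x#6:5@104 #2x#6:1@103; bids=[#2:1@103 #3:3@98] asks=[-]
After op 7 cancel(order #5): fills=none; bids=[#2:1@103 #3:3@98] asks=[-]
After op 8 [order #7] market_buy(qty=6): fills=none; bids=[#2:1@103 #3:3@98] asks=[-]

Answer: bid=- ask=-
bid=103 ask=-
bid=103 ask=-
bid=103 ask=-
bid=104 ask=-
bid=103 ask=-
bid=103 ask=-
bid=103 ask=-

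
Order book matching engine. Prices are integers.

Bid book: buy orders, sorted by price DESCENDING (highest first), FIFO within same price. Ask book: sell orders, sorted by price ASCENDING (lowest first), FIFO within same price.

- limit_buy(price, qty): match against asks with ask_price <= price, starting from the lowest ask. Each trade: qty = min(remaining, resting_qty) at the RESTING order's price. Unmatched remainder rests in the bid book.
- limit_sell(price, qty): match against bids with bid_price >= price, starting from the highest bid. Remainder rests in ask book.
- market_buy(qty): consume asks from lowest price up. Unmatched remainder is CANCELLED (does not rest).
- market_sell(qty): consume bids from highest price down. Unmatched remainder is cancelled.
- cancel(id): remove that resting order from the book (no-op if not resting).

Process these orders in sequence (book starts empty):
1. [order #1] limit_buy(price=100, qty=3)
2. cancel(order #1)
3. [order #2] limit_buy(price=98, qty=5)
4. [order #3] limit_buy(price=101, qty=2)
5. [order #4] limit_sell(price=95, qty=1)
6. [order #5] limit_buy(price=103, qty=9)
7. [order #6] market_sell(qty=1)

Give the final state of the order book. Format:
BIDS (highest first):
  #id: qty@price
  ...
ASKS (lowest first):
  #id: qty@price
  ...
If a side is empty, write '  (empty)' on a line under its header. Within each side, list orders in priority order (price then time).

Answer: BIDS (highest first):
  #5: 8@103
  #3: 1@101
  #2: 5@98
ASKS (lowest first):
  (empty)

Derivation:
After op 1 [order #1] limit_buy(price=100, qty=3): fills=none; bids=[#1:3@100] asks=[-]
After op 2 cancel(order #1): fills=none; bids=[-] asks=[-]
After op 3 [order #2] limit_buy(price=98, qty=5): fills=none; bids=[#2:5@98] asks=[-]
After op 4 [order #3] limit_buy(price=101, qty=2): fills=none; bids=[#3:2@101 #2:5@98] asks=[-]
After op 5 [order #4] limit_sell(price=95, qty=1): fills=#3x#4:1@101; bids=[#3:1@101 #2:5@98] asks=[-]
After op 6 [order #5] limit_buy(price=103, qty=9): fills=none; bids=[#5:9@103 #3:1@101 #2:5@98] asks=[-]
After op 7 [order #6] market_sell(qty=1): fills=#5x#6:1@103; bids=[#5:8@103 #3:1@101 #2:5@98] asks=[-]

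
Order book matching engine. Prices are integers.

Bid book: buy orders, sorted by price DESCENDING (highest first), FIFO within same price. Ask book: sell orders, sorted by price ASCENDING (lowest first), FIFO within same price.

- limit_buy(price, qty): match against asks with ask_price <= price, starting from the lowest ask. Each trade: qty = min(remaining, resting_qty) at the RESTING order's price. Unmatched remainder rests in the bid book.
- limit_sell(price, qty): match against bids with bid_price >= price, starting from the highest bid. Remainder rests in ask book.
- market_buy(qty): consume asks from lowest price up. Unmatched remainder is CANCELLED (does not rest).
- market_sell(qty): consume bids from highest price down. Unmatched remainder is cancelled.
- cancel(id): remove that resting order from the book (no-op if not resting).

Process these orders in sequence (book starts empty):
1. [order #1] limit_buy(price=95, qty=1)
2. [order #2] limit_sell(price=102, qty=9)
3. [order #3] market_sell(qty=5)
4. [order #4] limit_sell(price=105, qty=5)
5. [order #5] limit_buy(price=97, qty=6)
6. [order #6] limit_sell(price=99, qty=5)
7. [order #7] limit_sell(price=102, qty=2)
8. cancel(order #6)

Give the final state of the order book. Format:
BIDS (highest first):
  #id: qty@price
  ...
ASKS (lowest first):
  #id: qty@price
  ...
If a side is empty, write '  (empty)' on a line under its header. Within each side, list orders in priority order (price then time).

Answer: BIDS (highest first):
  #5: 6@97
ASKS (lowest first):
  #2: 9@102
  #7: 2@102
  #4: 5@105

Derivation:
After op 1 [order #1] limit_buy(price=95, qty=1): fills=none; bids=[#1:1@95] asks=[-]
After op 2 [order #2] limit_sell(price=102, qty=9): fills=none; bids=[#1:1@95] asks=[#2:9@102]
After op 3 [order #3] market_sell(qty=5): fills=#1x#3:1@95; bids=[-] asks=[#2:9@102]
After op 4 [order #4] limit_sell(price=105, qty=5): fills=none; bids=[-] asks=[#2:9@102 #4:5@105]
After op 5 [order #5] limit_buy(price=97, qty=6): fills=none; bids=[#5:6@97] asks=[#2:9@102 #4:5@105]
After op 6 [order #6] limit_sell(price=99, qty=5): fills=none; bids=[#5:6@97] asks=[#6:5@99 #2:9@102 #4:5@105]
After op 7 [order #7] limit_sell(price=102, qty=2): fills=none; bids=[#5:6@97] asks=[#6:5@99 #2:9@102 #7:2@102 #4:5@105]
After op 8 cancel(order #6): fills=none; bids=[#5:6@97] asks=[#2:9@102 #7:2@102 #4:5@105]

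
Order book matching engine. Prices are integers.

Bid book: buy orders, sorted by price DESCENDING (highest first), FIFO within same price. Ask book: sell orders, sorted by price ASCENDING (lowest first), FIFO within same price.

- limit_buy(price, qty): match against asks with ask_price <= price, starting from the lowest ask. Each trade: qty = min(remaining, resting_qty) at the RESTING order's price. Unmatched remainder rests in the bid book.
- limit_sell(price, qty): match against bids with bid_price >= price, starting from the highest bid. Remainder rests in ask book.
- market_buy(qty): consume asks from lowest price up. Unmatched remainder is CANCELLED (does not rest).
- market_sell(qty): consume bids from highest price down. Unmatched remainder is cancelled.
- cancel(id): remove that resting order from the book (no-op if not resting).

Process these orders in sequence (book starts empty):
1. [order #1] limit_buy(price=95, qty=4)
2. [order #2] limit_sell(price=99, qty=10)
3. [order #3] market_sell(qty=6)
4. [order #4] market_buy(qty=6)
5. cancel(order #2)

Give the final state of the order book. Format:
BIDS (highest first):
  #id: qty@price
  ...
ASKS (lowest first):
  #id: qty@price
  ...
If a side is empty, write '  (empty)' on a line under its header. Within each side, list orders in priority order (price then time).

After op 1 [order #1] limit_buy(price=95, qty=4): fills=none; bids=[#1:4@95] asks=[-]
After op 2 [order #2] limit_sell(price=99, qty=10): fills=none; bids=[#1:4@95] asks=[#2:10@99]
After op 3 [order #3] market_sell(qty=6): fills=#1x#3:4@95; bids=[-] asks=[#2:10@99]
After op 4 [order #4] market_buy(qty=6): fills=#4x#2:6@99; bids=[-] asks=[#2:4@99]
After op 5 cancel(order #2): fills=none; bids=[-] asks=[-]

Answer: BIDS (highest first):
  (empty)
ASKS (lowest first):
  (empty)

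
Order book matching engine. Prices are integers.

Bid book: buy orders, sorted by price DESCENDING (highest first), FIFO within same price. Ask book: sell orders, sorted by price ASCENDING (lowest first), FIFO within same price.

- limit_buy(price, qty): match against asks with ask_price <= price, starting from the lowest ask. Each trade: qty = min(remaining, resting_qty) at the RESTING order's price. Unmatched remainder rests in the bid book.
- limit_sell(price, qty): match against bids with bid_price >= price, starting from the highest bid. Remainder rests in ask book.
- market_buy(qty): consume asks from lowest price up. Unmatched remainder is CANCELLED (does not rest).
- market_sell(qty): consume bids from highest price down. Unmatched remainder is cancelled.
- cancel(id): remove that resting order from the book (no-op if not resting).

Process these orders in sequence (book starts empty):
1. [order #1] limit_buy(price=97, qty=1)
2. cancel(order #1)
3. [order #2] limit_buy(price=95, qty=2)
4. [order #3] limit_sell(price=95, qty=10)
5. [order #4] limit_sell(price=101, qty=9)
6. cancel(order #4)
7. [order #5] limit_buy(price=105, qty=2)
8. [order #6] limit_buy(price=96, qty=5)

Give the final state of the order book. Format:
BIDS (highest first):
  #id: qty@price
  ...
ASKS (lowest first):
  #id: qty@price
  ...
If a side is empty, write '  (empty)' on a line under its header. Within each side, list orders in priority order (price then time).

Answer: BIDS (highest first):
  (empty)
ASKS (lowest first):
  #3: 1@95

Derivation:
After op 1 [order #1] limit_buy(price=97, qty=1): fills=none; bids=[#1:1@97] asks=[-]
After op 2 cancel(order #1): fills=none; bids=[-] asks=[-]
After op 3 [order #2] limit_buy(price=95, qty=2): fills=none; bids=[#2:2@95] asks=[-]
After op 4 [order #3] limit_sell(price=95, qty=10): fills=#2x#3:2@95; bids=[-] asks=[#3:8@95]
After op 5 [order #4] limit_sell(price=101, qty=9): fills=none; bids=[-] asks=[#3:8@95 #4:9@101]
After op 6 cancel(order #4): fills=none; bids=[-] asks=[#3:8@95]
After op 7 [order #5] limit_buy(price=105, qty=2): fills=#5x#3:2@95; bids=[-] asks=[#3:6@95]
After op 8 [order #6] limit_buy(price=96, qty=5): fills=#6x#3:5@95; bids=[-] asks=[#3:1@95]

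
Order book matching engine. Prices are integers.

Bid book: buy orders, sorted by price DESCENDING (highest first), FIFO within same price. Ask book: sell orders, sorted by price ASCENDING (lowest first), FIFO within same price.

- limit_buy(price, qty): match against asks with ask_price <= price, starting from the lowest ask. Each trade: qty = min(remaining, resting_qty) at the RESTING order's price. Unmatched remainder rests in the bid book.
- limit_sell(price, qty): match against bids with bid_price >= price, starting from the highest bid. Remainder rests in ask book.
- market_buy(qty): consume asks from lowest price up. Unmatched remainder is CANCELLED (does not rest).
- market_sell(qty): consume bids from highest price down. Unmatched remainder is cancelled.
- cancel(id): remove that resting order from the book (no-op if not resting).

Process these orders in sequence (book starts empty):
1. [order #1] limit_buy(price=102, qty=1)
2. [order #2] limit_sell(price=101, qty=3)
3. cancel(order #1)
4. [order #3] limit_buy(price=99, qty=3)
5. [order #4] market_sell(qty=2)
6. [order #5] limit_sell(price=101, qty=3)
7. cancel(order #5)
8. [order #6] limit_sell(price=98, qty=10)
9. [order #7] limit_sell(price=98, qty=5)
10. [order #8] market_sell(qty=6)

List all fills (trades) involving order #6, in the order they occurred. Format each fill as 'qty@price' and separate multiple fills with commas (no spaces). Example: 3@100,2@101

Answer: 1@99

Derivation:
After op 1 [order #1] limit_buy(price=102, qty=1): fills=none; bids=[#1:1@102] asks=[-]
After op 2 [order #2] limit_sell(price=101, qty=3): fills=#1x#2:1@102; bids=[-] asks=[#2:2@101]
After op 3 cancel(order #1): fills=none; bids=[-] asks=[#2:2@101]
After op 4 [order #3] limit_buy(price=99, qty=3): fills=none; bids=[#3:3@99] asks=[#2:2@101]
After op 5 [order #4] market_sell(qty=2): fills=#3x#4:2@99; bids=[#3:1@99] asks=[#2:2@101]
After op 6 [order #5] limit_sell(price=101, qty=3): fills=none; bids=[#3:1@99] asks=[#2:2@101 #5:3@101]
After op 7 cancel(order #5): fills=none; bids=[#3:1@99] asks=[#2:2@101]
After op 8 [order #6] limit_sell(price=98, qty=10): fills=#3x#6:1@99; bids=[-] asks=[#6:9@98 #2:2@101]
After op 9 [order #7] limit_sell(price=98, qty=5): fills=none; bids=[-] asks=[#6:9@98 #7:5@98 #2:2@101]
After op 10 [order #8] market_sell(qty=6): fills=none; bids=[-] asks=[#6:9@98 #7:5@98 #2:2@101]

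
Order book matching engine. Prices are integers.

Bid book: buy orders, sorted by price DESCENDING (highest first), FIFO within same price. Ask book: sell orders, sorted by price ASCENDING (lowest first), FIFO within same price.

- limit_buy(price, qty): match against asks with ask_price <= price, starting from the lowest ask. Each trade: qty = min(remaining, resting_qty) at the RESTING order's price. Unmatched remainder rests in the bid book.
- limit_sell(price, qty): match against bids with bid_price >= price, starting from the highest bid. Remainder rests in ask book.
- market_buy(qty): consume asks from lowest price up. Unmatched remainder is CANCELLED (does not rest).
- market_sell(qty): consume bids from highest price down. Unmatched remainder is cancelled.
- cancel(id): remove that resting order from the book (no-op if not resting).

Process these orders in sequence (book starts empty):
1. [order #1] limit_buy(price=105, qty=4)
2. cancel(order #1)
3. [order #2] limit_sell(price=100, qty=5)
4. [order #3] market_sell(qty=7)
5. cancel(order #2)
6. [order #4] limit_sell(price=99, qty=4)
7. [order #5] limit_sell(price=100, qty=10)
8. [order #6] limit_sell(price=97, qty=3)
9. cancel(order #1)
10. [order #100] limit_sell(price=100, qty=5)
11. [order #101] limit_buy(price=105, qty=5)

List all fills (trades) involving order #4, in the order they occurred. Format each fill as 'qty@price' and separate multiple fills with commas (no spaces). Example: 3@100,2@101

Answer: 2@99

Derivation:
After op 1 [order #1] limit_buy(price=105, qty=4): fills=none; bids=[#1:4@105] asks=[-]
After op 2 cancel(order #1): fills=none; bids=[-] asks=[-]
After op 3 [order #2] limit_sell(price=100, qty=5): fills=none; bids=[-] asks=[#2:5@100]
After op 4 [order #3] market_sell(qty=7): fills=none; bids=[-] asks=[#2:5@100]
After op 5 cancel(order #2): fills=none; bids=[-] asks=[-]
After op 6 [order #4] limit_sell(price=99, qty=4): fills=none; bids=[-] asks=[#4:4@99]
After op 7 [order #5] limit_sell(price=100, qty=10): fills=none; bids=[-] asks=[#4:4@99 #5:10@100]
After op 8 [order #6] limit_sell(price=97, qty=3): fills=none; bids=[-] asks=[#6:3@97 #4:4@99 #5:10@100]
After op 9 cancel(order #1): fills=none; bids=[-] asks=[#6:3@97 #4:4@99 #5:10@100]
After op 10 [order #100] limit_sell(price=100, qty=5): fills=none; bids=[-] asks=[#6:3@97 #4:4@99 #5:10@100 #100:5@100]
After op 11 [order #101] limit_buy(price=105, qty=5): fills=#101x#6:3@97 #101x#4:2@99; bids=[-] asks=[#4:2@99 #5:10@100 #100:5@100]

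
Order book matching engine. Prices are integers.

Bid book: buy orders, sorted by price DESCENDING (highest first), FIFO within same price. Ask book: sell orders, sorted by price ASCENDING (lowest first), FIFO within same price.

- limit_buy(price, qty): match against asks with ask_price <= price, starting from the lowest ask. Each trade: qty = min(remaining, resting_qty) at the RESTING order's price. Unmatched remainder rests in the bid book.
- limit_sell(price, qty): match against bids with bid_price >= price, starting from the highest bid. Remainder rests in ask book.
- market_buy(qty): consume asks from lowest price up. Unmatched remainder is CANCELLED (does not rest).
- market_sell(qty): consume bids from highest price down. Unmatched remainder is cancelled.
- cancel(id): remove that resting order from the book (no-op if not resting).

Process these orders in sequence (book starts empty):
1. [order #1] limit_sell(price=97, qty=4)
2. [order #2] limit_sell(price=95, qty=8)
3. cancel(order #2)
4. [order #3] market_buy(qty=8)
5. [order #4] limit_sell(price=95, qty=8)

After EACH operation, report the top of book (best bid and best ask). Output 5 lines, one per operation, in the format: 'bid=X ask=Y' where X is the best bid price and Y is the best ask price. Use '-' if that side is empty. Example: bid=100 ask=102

After op 1 [order #1] limit_sell(price=97, qty=4): fills=none; bids=[-] asks=[#1:4@97]
After op 2 [order #2] limit_sell(price=95, qty=8): fills=none; bids=[-] asks=[#2:8@95 #1:4@97]
After op 3 cancel(order #2): fills=none; bids=[-] asks=[#1:4@97]
After op 4 [order #3] market_buy(qty=8): fills=#3x#1:4@97; bids=[-] asks=[-]
After op 5 [order #4] limit_sell(price=95, qty=8): fills=none; bids=[-] asks=[#4:8@95]

Answer: bid=- ask=97
bid=- ask=95
bid=- ask=97
bid=- ask=-
bid=- ask=95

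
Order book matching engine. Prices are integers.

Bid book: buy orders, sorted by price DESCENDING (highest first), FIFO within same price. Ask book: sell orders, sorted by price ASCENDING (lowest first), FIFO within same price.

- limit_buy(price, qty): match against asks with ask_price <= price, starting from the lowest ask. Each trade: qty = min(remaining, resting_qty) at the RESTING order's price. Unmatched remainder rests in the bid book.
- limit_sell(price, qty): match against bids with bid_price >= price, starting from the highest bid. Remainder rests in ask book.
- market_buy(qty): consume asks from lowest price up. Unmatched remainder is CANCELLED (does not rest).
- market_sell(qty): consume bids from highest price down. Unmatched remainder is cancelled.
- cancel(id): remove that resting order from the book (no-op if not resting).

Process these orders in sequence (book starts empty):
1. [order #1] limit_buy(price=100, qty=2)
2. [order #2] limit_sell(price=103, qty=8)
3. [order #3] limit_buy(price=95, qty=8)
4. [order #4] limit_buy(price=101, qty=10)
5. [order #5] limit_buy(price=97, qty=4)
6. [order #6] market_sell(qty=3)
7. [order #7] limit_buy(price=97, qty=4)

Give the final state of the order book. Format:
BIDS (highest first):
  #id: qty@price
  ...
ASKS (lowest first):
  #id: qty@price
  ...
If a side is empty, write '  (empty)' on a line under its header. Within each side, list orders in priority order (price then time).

After op 1 [order #1] limit_buy(price=100, qty=2): fills=none; bids=[#1:2@100] asks=[-]
After op 2 [order #2] limit_sell(price=103, qty=8): fills=none; bids=[#1:2@100] asks=[#2:8@103]
After op 3 [order #3] limit_buy(price=95, qty=8): fills=none; bids=[#1:2@100 #3:8@95] asks=[#2:8@103]
After op 4 [order #4] limit_buy(price=101, qty=10): fills=none; bids=[#4:10@101 #1:2@100 #3:8@95] asks=[#2:8@103]
After op 5 [order #5] limit_buy(price=97, qty=4): fills=none; bids=[#4:10@101 #1:2@100 #5:4@97 #3:8@95] asks=[#2:8@103]
After op 6 [order #6] market_sell(qty=3): fills=#4x#6:3@101; bids=[#4:7@101 #1:2@100 #5:4@97 #3:8@95] asks=[#2:8@103]
After op 7 [order #7] limit_buy(price=97, qty=4): fills=none; bids=[#4:7@101 #1:2@100 #5:4@97 #7:4@97 #3:8@95] asks=[#2:8@103]

Answer: BIDS (highest first):
  #4: 7@101
  #1: 2@100
  #5: 4@97
  #7: 4@97
  #3: 8@95
ASKS (lowest first):
  #2: 8@103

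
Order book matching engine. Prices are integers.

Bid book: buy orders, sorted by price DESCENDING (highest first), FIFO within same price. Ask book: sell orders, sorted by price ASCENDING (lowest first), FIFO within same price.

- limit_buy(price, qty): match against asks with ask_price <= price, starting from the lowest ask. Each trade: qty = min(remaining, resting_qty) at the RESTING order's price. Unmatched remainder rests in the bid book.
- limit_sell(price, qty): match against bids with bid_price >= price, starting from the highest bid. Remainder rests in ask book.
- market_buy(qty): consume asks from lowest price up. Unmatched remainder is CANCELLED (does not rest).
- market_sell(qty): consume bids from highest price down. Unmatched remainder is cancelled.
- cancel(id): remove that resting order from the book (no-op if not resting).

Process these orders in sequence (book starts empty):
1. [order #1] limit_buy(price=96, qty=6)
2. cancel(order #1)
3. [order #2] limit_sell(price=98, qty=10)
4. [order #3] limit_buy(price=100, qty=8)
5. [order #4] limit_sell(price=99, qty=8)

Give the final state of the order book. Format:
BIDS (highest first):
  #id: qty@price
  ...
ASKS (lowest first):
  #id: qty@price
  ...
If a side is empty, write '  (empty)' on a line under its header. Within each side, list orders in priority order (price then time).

After op 1 [order #1] limit_buy(price=96, qty=6): fills=none; bids=[#1:6@96] asks=[-]
After op 2 cancel(order #1): fills=none; bids=[-] asks=[-]
After op 3 [order #2] limit_sell(price=98, qty=10): fills=none; bids=[-] asks=[#2:10@98]
After op 4 [order #3] limit_buy(price=100, qty=8): fills=#3x#2:8@98; bids=[-] asks=[#2:2@98]
After op 5 [order #4] limit_sell(price=99, qty=8): fills=none; bids=[-] asks=[#2:2@98 #4:8@99]

Answer: BIDS (highest first):
  (empty)
ASKS (lowest first):
  #2: 2@98
  #4: 8@99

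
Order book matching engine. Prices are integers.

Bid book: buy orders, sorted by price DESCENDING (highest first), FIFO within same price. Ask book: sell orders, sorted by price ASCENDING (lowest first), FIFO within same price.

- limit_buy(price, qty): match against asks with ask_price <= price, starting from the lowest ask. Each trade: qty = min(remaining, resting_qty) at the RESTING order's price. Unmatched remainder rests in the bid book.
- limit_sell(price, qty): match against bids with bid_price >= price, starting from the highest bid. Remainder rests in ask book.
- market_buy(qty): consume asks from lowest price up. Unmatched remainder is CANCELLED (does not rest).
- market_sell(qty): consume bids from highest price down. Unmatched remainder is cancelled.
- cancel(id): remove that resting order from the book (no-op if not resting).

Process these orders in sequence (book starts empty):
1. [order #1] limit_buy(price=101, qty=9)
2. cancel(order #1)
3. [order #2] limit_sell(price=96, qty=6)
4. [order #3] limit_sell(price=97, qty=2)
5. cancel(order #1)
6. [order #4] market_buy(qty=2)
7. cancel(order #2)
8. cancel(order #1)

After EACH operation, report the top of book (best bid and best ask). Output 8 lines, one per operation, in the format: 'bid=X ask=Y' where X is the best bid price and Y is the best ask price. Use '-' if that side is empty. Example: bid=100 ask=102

Answer: bid=101 ask=-
bid=- ask=-
bid=- ask=96
bid=- ask=96
bid=- ask=96
bid=- ask=96
bid=- ask=97
bid=- ask=97

Derivation:
After op 1 [order #1] limit_buy(price=101, qty=9): fills=none; bids=[#1:9@101] asks=[-]
After op 2 cancel(order #1): fills=none; bids=[-] asks=[-]
After op 3 [order #2] limit_sell(price=96, qty=6): fills=none; bids=[-] asks=[#2:6@96]
After op 4 [order #3] limit_sell(price=97, qty=2): fills=none; bids=[-] asks=[#2:6@96 #3:2@97]
After op 5 cancel(order #1): fills=none; bids=[-] asks=[#2:6@96 #3:2@97]
After op 6 [order #4] market_buy(qty=2): fills=#4x#2:2@96; bids=[-] asks=[#2:4@96 #3:2@97]
After op 7 cancel(order #2): fills=none; bids=[-] asks=[#3:2@97]
After op 8 cancel(order #1): fills=none; bids=[-] asks=[#3:2@97]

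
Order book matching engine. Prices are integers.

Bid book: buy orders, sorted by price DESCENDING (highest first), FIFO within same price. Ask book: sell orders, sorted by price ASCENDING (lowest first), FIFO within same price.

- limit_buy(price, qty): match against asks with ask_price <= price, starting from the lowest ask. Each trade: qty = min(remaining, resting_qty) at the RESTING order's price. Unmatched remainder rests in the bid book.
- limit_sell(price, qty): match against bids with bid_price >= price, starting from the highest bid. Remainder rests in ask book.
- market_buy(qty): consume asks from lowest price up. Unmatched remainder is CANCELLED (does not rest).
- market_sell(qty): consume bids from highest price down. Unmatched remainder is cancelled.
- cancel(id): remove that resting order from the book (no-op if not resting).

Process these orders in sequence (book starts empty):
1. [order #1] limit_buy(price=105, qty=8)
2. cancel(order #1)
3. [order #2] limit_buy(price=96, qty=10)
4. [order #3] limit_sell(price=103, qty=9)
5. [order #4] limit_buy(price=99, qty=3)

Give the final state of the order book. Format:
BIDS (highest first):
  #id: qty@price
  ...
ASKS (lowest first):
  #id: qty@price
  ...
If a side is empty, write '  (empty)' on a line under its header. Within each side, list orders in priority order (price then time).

Answer: BIDS (highest first):
  #4: 3@99
  #2: 10@96
ASKS (lowest first):
  #3: 9@103

Derivation:
After op 1 [order #1] limit_buy(price=105, qty=8): fills=none; bids=[#1:8@105] asks=[-]
After op 2 cancel(order #1): fills=none; bids=[-] asks=[-]
After op 3 [order #2] limit_buy(price=96, qty=10): fills=none; bids=[#2:10@96] asks=[-]
After op 4 [order #3] limit_sell(price=103, qty=9): fills=none; bids=[#2:10@96] asks=[#3:9@103]
After op 5 [order #4] limit_buy(price=99, qty=3): fills=none; bids=[#4:3@99 #2:10@96] asks=[#3:9@103]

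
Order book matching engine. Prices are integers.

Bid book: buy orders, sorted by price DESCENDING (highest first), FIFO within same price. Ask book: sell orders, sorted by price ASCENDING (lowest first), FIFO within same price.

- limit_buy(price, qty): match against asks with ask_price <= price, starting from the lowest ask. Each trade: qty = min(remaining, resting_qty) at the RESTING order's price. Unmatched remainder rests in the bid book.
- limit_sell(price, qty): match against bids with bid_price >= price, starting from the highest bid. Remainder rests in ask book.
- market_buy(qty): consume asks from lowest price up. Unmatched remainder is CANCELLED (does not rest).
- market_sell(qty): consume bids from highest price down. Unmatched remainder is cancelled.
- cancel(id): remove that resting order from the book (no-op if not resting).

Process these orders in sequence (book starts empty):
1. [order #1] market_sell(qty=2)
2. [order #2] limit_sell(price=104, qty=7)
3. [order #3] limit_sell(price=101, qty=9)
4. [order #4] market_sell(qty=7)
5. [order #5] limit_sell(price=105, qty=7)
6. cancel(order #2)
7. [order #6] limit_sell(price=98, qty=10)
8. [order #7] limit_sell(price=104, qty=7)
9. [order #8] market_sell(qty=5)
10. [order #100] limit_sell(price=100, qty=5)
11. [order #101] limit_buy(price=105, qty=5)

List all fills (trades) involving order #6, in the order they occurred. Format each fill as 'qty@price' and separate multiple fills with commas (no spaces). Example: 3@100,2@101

After op 1 [order #1] market_sell(qty=2): fills=none; bids=[-] asks=[-]
After op 2 [order #2] limit_sell(price=104, qty=7): fills=none; bids=[-] asks=[#2:7@104]
After op 3 [order #3] limit_sell(price=101, qty=9): fills=none; bids=[-] asks=[#3:9@101 #2:7@104]
After op 4 [order #4] market_sell(qty=7): fills=none; bids=[-] asks=[#3:9@101 #2:7@104]
After op 5 [order #5] limit_sell(price=105, qty=7): fills=none; bids=[-] asks=[#3:9@101 #2:7@104 #5:7@105]
After op 6 cancel(order #2): fills=none; bids=[-] asks=[#3:9@101 #5:7@105]
After op 7 [order #6] limit_sell(price=98, qty=10): fills=none; bids=[-] asks=[#6:10@98 #3:9@101 #5:7@105]
After op 8 [order #7] limit_sell(price=104, qty=7): fills=none; bids=[-] asks=[#6:10@98 #3:9@101 #7:7@104 #5:7@105]
After op 9 [order #8] market_sell(qty=5): fills=none; bids=[-] asks=[#6:10@98 #3:9@101 #7:7@104 #5:7@105]
After op 10 [order #100] limit_sell(price=100, qty=5): fills=none; bids=[-] asks=[#6:10@98 #100:5@100 #3:9@101 #7:7@104 #5:7@105]
After op 11 [order #101] limit_buy(price=105, qty=5): fills=#101x#6:5@98; bids=[-] asks=[#6:5@98 #100:5@100 #3:9@101 #7:7@104 #5:7@105]

Answer: 5@98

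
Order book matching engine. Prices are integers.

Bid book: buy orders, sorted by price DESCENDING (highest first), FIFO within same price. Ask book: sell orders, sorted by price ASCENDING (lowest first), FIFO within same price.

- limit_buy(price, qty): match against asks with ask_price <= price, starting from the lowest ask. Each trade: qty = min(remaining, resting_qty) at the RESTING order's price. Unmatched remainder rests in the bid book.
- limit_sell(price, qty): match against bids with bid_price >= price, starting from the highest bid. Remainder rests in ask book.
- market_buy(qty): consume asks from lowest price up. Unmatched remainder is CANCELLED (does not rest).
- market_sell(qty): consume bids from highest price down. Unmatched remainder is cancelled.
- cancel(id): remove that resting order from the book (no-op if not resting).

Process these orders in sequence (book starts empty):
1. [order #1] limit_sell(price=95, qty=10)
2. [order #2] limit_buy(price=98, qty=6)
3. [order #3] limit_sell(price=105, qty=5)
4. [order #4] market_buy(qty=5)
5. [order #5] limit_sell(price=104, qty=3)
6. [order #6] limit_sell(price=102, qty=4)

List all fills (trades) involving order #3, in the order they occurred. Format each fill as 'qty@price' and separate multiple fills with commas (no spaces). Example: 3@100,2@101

Answer: 1@105

Derivation:
After op 1 [order #1] limit_sell(price=95, qty=10): fills=none; bids=[-] asks=[#1:10@95]
After op 2 [order #2] limit_buy(price=98, qty=6): fills=#2x#1:6@95; bids=[-] asks=[#1:4@95]
After op 3 [order #3] limit_sell(price=105, qty=5): fills=none; bids=[-] asks=[#1:4@95 #3:5@105]
After op 4 [order #4] market_buy(qty=5): fills=#4x#1:4@95 #4x#3:1@105; bids=[-] asks=[#3:4@105]
After op 5 [order #5] limit_sell(price=104, qty=3): fills=none; bids=[-] asks=[#5:3@104 #3:4@105]
After op 6 [order #6] limit_sell(price=102, qty=4): fills=none; bids=[-] asks=[#6:4@102 #5:3@104 #3:4@105]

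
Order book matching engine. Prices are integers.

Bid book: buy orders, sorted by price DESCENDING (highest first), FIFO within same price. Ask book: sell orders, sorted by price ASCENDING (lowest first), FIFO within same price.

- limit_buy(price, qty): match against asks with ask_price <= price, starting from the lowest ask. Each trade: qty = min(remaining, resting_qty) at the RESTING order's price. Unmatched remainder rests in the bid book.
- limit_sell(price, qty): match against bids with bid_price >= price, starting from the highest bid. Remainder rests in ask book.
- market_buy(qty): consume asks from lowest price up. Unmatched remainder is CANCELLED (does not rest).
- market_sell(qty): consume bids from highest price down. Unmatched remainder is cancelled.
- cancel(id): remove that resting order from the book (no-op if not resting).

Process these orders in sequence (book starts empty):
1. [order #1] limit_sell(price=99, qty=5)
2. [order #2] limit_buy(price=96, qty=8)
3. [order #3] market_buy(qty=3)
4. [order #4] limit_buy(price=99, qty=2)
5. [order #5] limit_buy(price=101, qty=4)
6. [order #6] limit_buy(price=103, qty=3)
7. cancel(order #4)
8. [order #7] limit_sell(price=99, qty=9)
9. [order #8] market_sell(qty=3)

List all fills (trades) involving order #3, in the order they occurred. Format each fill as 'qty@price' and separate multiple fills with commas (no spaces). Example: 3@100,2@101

After op 1 [order #1] limit_sell(price=99, qty=5): fills=none; bids=[-] asks=[#1:5@99]
After op 2 [order #2] limit_buy(price=96, qty=8): fills=none; bids=[#2:8@96] asks=[#1:5@99]
After op 3 [order #3] market_buy(qty=3): fills=#3x#1:3@99; bids=[#2:8@96] asks=[#1:2@99]
After op 4 [order #4] limit_buy(price=99, qty=2): fills=#4x#1:2@99; bids=[#2:8@96] asks=[-]
After op 5 [order #5] limit_buy(price=101, qty=4): fills=none; bids=[#5:4@101 #2:8@96] asks=[-]
After op 6 [order #6] limit_buy(price=103, qty=3): fills=none; bids=[#6:3@103 #5:4@101 #2:8@96] asks=[-]
After op 7 cancel(order #4): fills=none; bids=[#6:3@103 #5:4@101 #2:8@96] asks=[-]
After op 8 [order #7] limit_sell(price=99, qty=9): fills=#6x#7:3@103 #5x#7:4@101; bids=[#2:8@96] asks=[#7:2@99]
After op 9 [order #8] market_sell(qty=3): fills=#2x#8:3@96; bids=[#2:5@96] asks=[#7:2@99]

Answer: 3@99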